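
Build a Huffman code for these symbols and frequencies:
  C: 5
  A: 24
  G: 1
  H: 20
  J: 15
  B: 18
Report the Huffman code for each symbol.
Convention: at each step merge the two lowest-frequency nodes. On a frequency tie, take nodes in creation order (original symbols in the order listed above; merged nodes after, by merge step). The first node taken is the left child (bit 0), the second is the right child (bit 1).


Huffman tree construction:
Step 1: Merge G(1) + C(5) = 6
Step 2: Merge (G+C)(6) + J(15) = 21
Step 3: Merge B(18) + H(20) = 38
Step 4: Merge ((G+C)+J)(21) + A(24) = 45
Step 5: Merge (B+H)(38) + (((G+C)+J)+A)(45) = 83
Read each symbol's code off the tree from the root (left child = 0, right child = 1).

Codes:
  C: 1001 (length 4)
  A: 11 (length 2)
  G: 1000 (length 4)
  H: 01 (length 2)
  J: 101 (length 3)
  B: 00 (length 2)
Average code length: 193/83 = 2.3253 bits/symbol


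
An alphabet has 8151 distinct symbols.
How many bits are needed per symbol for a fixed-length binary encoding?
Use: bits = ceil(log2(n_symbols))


log2(8151) = 12.9928
Bracket: 2^12 = 4096 < 8151 <= 2^13 = 8192
So ceil(log2(8151)) = 13

bits = ceil(log2(8151)) = ceil(12.9928) = 13 bits


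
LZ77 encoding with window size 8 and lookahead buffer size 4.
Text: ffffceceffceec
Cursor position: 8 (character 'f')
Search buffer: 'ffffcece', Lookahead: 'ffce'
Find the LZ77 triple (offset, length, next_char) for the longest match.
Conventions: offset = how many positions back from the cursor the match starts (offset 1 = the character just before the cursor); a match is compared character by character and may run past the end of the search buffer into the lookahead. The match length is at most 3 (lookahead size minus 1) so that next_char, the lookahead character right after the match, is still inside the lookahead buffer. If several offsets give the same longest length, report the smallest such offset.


Try each offset into the search buffer:
  offset=1 (pos 7, char 'e'): match length 0
  offset=2 (pos 6, char 'c'): match length 0
  offset=3 (pos 5, char 'e'): match length 0
  offset=4 (pos 4, char 'c'): match length 0
  offset=5 (pos 3, char 'f'): match length 1
  offset=6 (pos 2, char 'f'): match length 3
  offset=7 (pos 1, char 'f'): match length 2
  offset=8 (pos 0, char 'f'): match length 2
Longest match has length 3 at offset 6.
next_char = character at position 8 + 3 = 11 -> 'e'

Best match: offset=6, length=3 (matching 'ffc' starting at position 2)
LZ77 triple: (6, 3, 'e')


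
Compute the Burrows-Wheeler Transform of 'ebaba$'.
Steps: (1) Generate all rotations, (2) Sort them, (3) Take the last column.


Rotations (sorted):
  0: $ebaba -> last char: a
  1: a$ebab -> last char: b
  2: aba$eb -> last char: b
  3: ba$eba -> last char: a
  4: baba$e -> last char: e
  5: ebaba$ -> last char: $


BWT = abbae$


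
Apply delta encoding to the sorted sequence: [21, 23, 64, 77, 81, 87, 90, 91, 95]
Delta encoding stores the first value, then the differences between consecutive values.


First value: 21
Deltas:
  23 - 21 = 2
  64 - 23 = 41
  77 - 64 = 13
  81 - 77 = 4
  87 - 81 = 6
  90 - 87 = 3
  91 - 90 = 1
  95 - 91 = 4


Delta encoded: [21, 2, 41, 13, 4, 6, 3, 1, 4]


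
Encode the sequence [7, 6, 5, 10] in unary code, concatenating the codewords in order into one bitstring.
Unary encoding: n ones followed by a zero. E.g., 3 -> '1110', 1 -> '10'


Encode each number as n ones followed by a terminating 0:
  7 -> 11111110 (8 bits)
  6 -> 1111110 (7 bits)
  5 -> 111110 (6 bits)
  10 -> 11111111110 (11 bits)
Total length = 8 + 7 + 6 + 11 = 32 bits.

Unary([7, 6, 5, 10]) = 11111110111111011111011111111110 (32 bits)


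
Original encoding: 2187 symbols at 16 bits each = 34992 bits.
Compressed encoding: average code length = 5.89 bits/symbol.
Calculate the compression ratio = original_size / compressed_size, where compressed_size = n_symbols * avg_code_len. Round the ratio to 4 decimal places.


original_size = n_symbols * orig_bits = 2187 * 16 = 34992 bits
compressed_size = n_symbols * avg_code_len = 2187 * 5.89 = 12881.43 bits
ratio = original_size / compressed_size = 34992 / 12881.43 = 2.7165

Compression ratio = 2.7165


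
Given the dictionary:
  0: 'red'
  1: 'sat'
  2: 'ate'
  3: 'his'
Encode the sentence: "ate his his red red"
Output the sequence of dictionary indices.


Look up each word in the dictionary:
  'ate' -> 2
  'his' -> 3
  'his' -> 3
  'red' -> 0
  'red' -> 0

Encoded: [2, 3, 3, 0, 0]


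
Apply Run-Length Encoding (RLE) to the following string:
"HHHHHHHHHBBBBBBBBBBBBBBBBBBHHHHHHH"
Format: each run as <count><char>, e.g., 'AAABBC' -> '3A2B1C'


Scanning runs left to right:
  i=0: run of 'H' x 9 -> '9H'
  i=9: run of 'B' x 18 -> '18B'
  i=27: run of 'H' x 7 -> '7H'

RLE = 9H18B7H


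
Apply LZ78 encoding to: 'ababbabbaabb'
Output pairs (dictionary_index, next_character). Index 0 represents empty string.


LZ78 encoding steps:
Dictionary: {0: ''}
Step 1: w='' (idx 0), next='a' -> output (0, 'a'), add 'a' as idx 1
Step 2: w='' (idx 0), next='b' -> output (0, 'b'), add 'b' as idx 2
Step 3: w='a' (idx 1), next='b' -> output (1, 'b'), add 'ab' as idx 3
Step 4: w='b' (idx 2), next='a' -> output (2, 'a'), add 'ba' as idx 4
Step 5: w='b' (idx 2), next='b' -> output (2, 'b'), add 'bb' as idx 5
Step 6: w='a' (idx 1), next='a' -> output (1, 'a'), add 'aa' as idx 6
Step 7: w='bb' (idx 5), end of input -> output (5, '')


Encoded: [(0, 'a'), (0, 'b'), (1, 'b'), (2, 'a'), (2, 'b'), (1, 'a'), (5, '')]


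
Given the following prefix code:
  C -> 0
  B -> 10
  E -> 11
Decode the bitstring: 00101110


Decoding step by step:
Bits 0 -> C
Bits 0 -> C
Bits 10 -> B
Bits 11 -> E
Bits 10 -> B


Decoded message: CCBEB


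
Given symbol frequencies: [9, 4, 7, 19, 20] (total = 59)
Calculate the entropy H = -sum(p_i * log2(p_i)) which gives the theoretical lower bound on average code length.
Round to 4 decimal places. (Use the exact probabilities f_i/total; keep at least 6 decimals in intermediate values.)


Per-symbol terms -p_i * log2(p_i) with p_i = f_i/59:
  p = 9/59 = 0.152542: log2(p) = -2.712718, -p*log2(p) = 0.413804
  p = 4/59 = 0.067797: log2(p) = -3.882643, -p*log2(p) = 0.263230
  p = 7/59 = 0.118644: log2(p) = -3.075288, -p*log2(p) = 0.364865
  p = 19/59 = 0.322034: log2(p) = -1.634716, -p*log2(p) = 0.526434
  p = 20/59 = 0.338983: log2(p) = -1.560715, -p*log2(p) = 0.529056
H = 0.413804 + 0.263230 + 0.364865 + 0.526434 + 0.529056 = 2.097389

H = 2.0974 bits/symbol


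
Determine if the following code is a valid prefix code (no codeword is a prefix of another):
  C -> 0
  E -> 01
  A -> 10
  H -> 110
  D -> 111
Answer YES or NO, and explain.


Checking each pair (does one codeword prefix another?):
  C='0' vs E='01': prefix -- VIOLATION

NO -- this is NOT a valid prefix code. C (0) is a prefix of E (01).


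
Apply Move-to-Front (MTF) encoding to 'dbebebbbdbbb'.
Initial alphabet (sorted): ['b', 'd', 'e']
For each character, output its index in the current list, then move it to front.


MTF encoding:
'd': index 1 in ['b', 'd', 'e'] -> ['d', 'b', 'e']
'b': index 1 in ['d', 'b', 'e'] -> ['b', 'd', 'e']
'e': index 2 in ['b', 'd', 'e'] -> ['e', 'b', 'd']
'b': index 1 in ['e', 'b', 'd'] -> ['b', 'e', 'd']
'e': index 1 in ['b', 'e', 'd'] -> ['e', 'b', 'd']
'b': index 1 in ['e', 'b', 'd'] -> ['b', 'e', 'd']
'b': index 0 in ['b', 'e', 'd'] -> ['b', 'e', 'd']
'b': index 0 in ['b', 'e', 'd'] -> ['b', 'e', 'd']
'd': index 2 in ['b', 'e', 'd'] -> ['d', 'b', 'e']
'b': index 1 in ['d', 'b', 'e'] -> ['b', 'd', 'e']
'b': index 0 in ['b', 'd', 'e'] -> ['b', 'd', 'e']
'b': index 0 in ['b', 'd', 'e'] -> ['b', 'd', 'e']


Output: [1, 1, 2, 1, 1, 1, 0, 0, 2, 1, 0, 0]


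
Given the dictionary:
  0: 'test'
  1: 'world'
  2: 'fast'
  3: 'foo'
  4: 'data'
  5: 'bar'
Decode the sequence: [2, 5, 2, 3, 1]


Look up each index in the dictionary:
  2 -> 'fast'
  5 -> 'bar'
  2 -> 'fast'
  3 -> 'foo'
  1 -> 'world'

Decoded: "fast bar fast foo world"


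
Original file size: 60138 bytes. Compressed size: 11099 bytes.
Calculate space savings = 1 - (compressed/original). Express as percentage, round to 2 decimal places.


ratio = compressed/original = 11099/60138 = 0.184559
savings = 1 - ratio = 1 - 0.184559 = 0.815441
as a percentage: 0.815441 * 100 = 81.54%

Space savings = 1 - 11099/60138 = 81.54%


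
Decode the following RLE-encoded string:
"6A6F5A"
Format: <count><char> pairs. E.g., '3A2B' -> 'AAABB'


Expanding each <count><char> pair:
  6A -> 'AAAAAA'
  6F -> 'FFFFFF'
  5A -> 'AAAAA'

Decoded = AAAAAAFFFFFFAAAAA


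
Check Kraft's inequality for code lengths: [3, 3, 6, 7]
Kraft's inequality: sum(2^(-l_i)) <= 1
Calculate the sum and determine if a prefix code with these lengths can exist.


Sum = 2^(-3) + 2^(-3) + 2^(-6) + 2^(-7)
    = 0.125 + 0.125 + 0.015625 + 0.0078125
    = 35/128 = 0.2734375
Since 0.2734375 <= 1, Kraft's inequality IS satisfied.
A prefix code with these lengths CAN exist.

Kraft sum = 0.2734375. Satisfied.


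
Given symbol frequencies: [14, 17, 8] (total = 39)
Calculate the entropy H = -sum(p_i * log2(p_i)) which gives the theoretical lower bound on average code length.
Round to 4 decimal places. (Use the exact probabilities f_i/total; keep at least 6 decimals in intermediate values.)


Per-symbol terms -p_i * log2(p_i) with p_i = f_i/39:
  p = 14/39 = 0.358974: log2(p) = -1.478047, -p*log2(p) = 0.530581
  p = 17/39 = 0.435897: log2(p) = -1.197939, -p*log2(p) = 0.522179
  p = 8/39 = 0.205128: log2(p) = -2.285402, -p*log2(p) = 0.468800
H = 0.530581 + 0.522179 + 0.468800 = 1.521560

H = 1.5216 bits/symbol


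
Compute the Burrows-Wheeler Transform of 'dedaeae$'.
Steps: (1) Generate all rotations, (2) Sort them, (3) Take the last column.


Rotations (sorted):
  0: $dedaeae -> last char: e
  1: ae$dedae -> last char: e
  2: aeae$ded -> last char: d
  3: daeae$de -> last char: e
  4: dedaeae$ -> last char: $
  5: e$dedaea -> last char: a
  6: eae$deda -> last char: a
  7: edaeae$d -> last char: d


BWT = eede$aad


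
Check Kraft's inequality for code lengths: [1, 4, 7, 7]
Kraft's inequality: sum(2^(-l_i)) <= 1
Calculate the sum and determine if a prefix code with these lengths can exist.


Sum = 2^(-1) + 2^(-4) + 2^(-7) + 2^(-7)
    = 0.5 + 0.0625 + 0.0078125 + 0.0078125
    = 74/128 = 0.578125
Since 0.578125 <= 1, Kraft's inequality IS satisfied.
A prefix code with these lengths CAN exist.

Kraft sum = 0.578125. Satisfied.


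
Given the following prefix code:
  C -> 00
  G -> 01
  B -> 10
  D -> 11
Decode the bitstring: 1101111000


Decoding step by step:
Bits 11 -> D
Bits 01 -> G
Bits 11 -> D
Bits 10 -> B
Bits 00 -> C


Decoded message: DGDBC


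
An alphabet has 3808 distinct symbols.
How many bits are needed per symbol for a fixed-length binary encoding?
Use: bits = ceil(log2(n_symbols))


log2(3808) = 11.8948
Bracket: 2^11 = 2048 < 3808 <= 2^12 = 4096
So ceil(log2(3808)) = 12

bits = ceil(log2(3808)) = ceil(11.8948) = 12 bits


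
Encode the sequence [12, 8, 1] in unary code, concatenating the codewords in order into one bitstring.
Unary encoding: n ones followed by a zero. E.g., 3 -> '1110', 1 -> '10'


Encode each number as n ones followed by a terminating 0:
  12 -> 1111111111110 (13 bits)
  8 -> 111111110 (9 bits)
  1 -> 10 (2 bits)
Total length = 13 + 9 + 2 = 24 bits.

Unary([12, 8, 1]) = 111111111111011111111010 (24 bits)


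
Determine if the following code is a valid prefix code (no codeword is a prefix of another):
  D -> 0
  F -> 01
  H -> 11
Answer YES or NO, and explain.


Checking each pair (does one codeword prefix another?):
  D='0' vs F='01': prefix -- VIOLATION

NO -- this is NOT a valid prefix code. D (0) is a prefix of F (01).


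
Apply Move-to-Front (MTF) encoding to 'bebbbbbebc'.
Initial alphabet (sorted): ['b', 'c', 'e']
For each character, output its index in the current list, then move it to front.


MTF encoding:
'b': index 0 in ['b', 'c', 'e'] -> ['b', 'c', 'e']
'e': index 2 in ['b', 'c', 'e'] -> ['e', 'b', 'c']
'b': index 1 in ['e', 'b', 'c'] -> ['b', 'e', 'c']
'b': index 0 in ['b', 'e', 'c'] -> ['b', 'e', 'c']
'b': index 0 in ['b', 'e', 'c'] -> ['b', 'e', 'c']
'b': index 0 in ['b', 'e', 'c'] -> ['b', 'e', 'c']
'b': index 0 in ['b', 'e', 'c'] -> ['b', 'e', 'c']
'e': index 1 in ['b', 'e', 'c'] -> ['e', 'b', 'c']
'b': index 1 in ['e', 'b', 'c'] -> ['b', 'e', 'c']
'c': index 2 in ['b', 'e', 'c'] -> ['c', 'b', 'e']


Output: [0, 2, 1, 0, 0, 0, 0, 1, 1, 2]


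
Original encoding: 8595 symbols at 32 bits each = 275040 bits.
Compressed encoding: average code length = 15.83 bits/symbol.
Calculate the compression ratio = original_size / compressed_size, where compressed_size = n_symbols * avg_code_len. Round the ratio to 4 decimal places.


original_size = n_symbols * orig_bits = 8595 * 32 = 275040 bits
compressed_size = n_symbols * avg_code_len = 8595 * 15.83 = 136058.85 bits
ratio = original_size / compressed_size = 275040 / 136058.85 = 2.0215

Compression ratio = 2.0215


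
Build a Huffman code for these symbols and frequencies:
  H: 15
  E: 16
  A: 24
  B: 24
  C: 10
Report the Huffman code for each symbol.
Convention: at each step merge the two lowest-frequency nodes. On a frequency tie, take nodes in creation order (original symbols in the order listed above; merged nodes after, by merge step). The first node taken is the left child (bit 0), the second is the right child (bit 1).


Huffman tree construction:
Step 1: Merge C(10) + H(15) = 25
Step 2: Merge E(16) + A(24) = 40
Step 3: Merge B(24) + (C+H)(25) = 49
Step 4: Merge (E+A)(40) + (B+(C+H))(49) = 89
Read each symbol's code off the tree from the root (left child = 0, right child = 1).

Codes:
  H: 111 (length 3)
  E: 00 (length 2)
  A: 01 (length 2)
  B: 10 (length 2)
  C: 110 (length 3)
Average code length: 203/89 = 2.2809 bits/symbol


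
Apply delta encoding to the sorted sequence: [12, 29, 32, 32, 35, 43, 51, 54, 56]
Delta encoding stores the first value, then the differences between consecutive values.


First value: 12
Deltas:
  29 - 12 = 17
  32 - 29 = 3
  32 - 32 = 0
  35 - 32 = 3
  43 - 35 = 8
  51 - 43 = 8
  54 - 51 = 3
  56 - 54 = 2


Delta encoded: [12, 17, 3, 0, 3, 8, 8, 3, 2]


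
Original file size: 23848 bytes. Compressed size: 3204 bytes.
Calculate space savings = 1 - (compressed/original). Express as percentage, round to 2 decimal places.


ratio = compressed/original = 3204/23848 = 0.134351
savings = 1 - ratio = 1 - 0.134351 = 0.865649
as a percentage: 0.865649 * 100 = 86.56%

Space savings = 1 - 3204/23848 = 86.56%


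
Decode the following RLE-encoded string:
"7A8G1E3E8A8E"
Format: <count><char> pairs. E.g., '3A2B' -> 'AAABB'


Expanding each <count><char> pair:
  7A -> 'AAAAAAA'
  8G -> 'GGGGGGGG'
  1E -> 'E'
  3E -> 'EEE'
  8A -> 'AAAAAAAA'
  8E -> 'EEEEEEEE'

Decoded = AAAAAAAGGGGGGGGEEEEAAAAAAAAEEEEEEEE


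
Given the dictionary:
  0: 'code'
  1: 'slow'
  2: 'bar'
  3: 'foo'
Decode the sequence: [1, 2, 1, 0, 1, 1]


Look up each index in the dictionary:
  1 -> 'slow'
  2 -> 'bar'
  1 -> 'slow'
  0 -> 'code'
  1 -> 'slow'
  1 -> 'slow'

Decoded: "slow bar slow code slow slow"


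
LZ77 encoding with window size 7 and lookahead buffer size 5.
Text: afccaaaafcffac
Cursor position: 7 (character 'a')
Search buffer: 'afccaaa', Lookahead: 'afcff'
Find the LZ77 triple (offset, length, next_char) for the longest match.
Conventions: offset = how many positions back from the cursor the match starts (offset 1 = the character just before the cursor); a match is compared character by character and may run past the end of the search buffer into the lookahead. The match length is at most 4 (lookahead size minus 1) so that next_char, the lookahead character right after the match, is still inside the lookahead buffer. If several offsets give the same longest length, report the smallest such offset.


Try each offset into the search buffer:
  offset=1 (pos 6, char 'a'): match length 1
  offset=2 (pos 5, char 'a'): match length 1
  offset=3 (pos 4, char 'a'): match length 1
  offset=4 (pos 3, char 'c'): match length 0
  offset=5 (pos 2, char 'c'): match length 0
  offset=6 (pos 1, char 'f'): match length 0
  offset=7 (pos 0, char 'a'): match length 3
Longest match has length 3 at offset 7.
next_char = character at position 7 + 3 = 10 -> 'f'

Best match: offset=7, length=3 (matching 'afc' starting at position 0)
LZ77 triple: (7, 3, 'f')


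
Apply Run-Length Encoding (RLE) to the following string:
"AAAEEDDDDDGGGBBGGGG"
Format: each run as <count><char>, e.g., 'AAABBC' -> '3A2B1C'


Scanning runs left to right:
  i=0: run of 'A' x 3 -> '3A'
  i=3: run of 'E' x 2 -> '2E'
  i=5: run of 'D' x 5 -> '5D'
  i=10: run of 'G' x 3 -> '3G'
  i=13: run of 'B' x 2 -> '2B'
  i=15: run of 'G' x 4 -> '4G'

RLE = 3A2E5D3G2B4G


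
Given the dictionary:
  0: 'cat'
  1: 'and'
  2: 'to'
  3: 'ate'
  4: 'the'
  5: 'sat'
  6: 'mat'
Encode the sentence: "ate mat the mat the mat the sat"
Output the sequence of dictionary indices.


Look up each word in the dictionary:
  'ate' -> 3
  'mat' -> 6
  'the' -> 4
  'mat' -> 6
  'the' -> 4
  'mat' -> 6
  'the' -> 4
  'sat' -> 5

Encoded: [3, 6, 4, 6, 4, 6, 4, 5]


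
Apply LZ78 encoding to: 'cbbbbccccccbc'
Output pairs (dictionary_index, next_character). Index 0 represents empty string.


LZ78 encoding steps:
Dictionary: {0: ''}
Step 1: w='' (idx 0), next='c' -> output (0, 'c'), add 'c' as idx 1
Step 2: w='' (idx 0), next='b' -> output (0, 'b'), add 'b' as idx 2
Step 3: w='b' (idx 2), next='b' -> output (2, 'b'), add 'bb' as idx 3
Step 4: w='b' (idx 2), next='c' -> output (2, 'c'), add 'bc' as idx 4
Step 5: w='c' (idx 1), next='c' -> output (1, 'c'), add 'cc' as idx 5
Step 6: w='cc' (idx 5), next='c' -> output (5, 'c'), add 'ccc' as idx 6
Step 7: w='bc' (idx 4), end of input -> output (4, '')


Encoded: [(0, 'c'), (0, 'b'), (2, 'b'), (2, 'c'), (1, 'c'), (5, 'c'), (4, '')]


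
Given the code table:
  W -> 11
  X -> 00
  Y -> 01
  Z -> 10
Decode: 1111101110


Decoding:
11 -> W
11 -> W
10 -> Z
11 -> W
10 -> Z


Result: WWZWZ


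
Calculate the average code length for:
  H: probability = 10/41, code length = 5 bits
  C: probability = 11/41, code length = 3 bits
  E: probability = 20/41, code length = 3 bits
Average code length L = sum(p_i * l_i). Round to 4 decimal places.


Weighted contributions p_i * l_i:
  H: (10/41) * 5 = 50/41
  C: (11/41) * 3 = 33/41
  E: (20/41) * 3 = 60/41
Sum = (50 + 33 + 60)/41 = 143/41

L = 143/41 = 3.4878 bits/symbol


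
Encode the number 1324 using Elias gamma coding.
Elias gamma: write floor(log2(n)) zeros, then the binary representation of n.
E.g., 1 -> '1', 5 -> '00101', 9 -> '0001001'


num_bits = floor(log2(1324)) + 1 = 11
leading_zeros = num_bits - 1 = 10
binary(1324) = 10100101100

Elias gamma(1324) = '0000000000' + '10100101100' = 000000000010100101100 (21 bits)


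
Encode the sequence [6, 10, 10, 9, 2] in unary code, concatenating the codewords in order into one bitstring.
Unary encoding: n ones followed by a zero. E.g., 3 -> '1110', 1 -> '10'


Encode each number as n ones followed by a terminating 0:
  6 -> 1111110 (7 bits)
  10 -> 11111111110 (11 bits)
  10 -> 11111111110 (11 bits)
  9 -> 1111111110 (10 bits)
  2 -> 110 (3 bits)
Total length = 7 + 11 + 11 + 10 + 3 = 42 bits.

Unary([6, 10, 10, 9, 2]) = 111111011111111110111111111101111111110110 (42 bits)


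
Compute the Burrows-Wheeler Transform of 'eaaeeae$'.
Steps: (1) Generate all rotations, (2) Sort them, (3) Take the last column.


Rotations (sorted):
  0: $eaaeeae -> last char: e
  1: aaeeae$e -> last char: e
  2: ae$eaaee -> last char: e
  3: aeeae$ea -> last char: a
  4: e$eaaeea -> last char: a
  5: eaaeeae$ -> last char: $
  6: eae$eaae -> last char: e
  7: eeae$eaa -> last char: a


BWT = eeeaa$ea


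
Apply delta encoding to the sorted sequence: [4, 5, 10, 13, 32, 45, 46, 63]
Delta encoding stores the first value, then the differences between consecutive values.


First value: 4
Deltas:
  5 - 4 = 1
  10 - 5 = 5
  13 - 10 = 3
  32 - 13 = 19
  45 - 32 = 13
  46 - 45 = 1
  63 - 46 = 17


Delta encoded: [4, 1, 5, 3, 19, 13, 1, 17]


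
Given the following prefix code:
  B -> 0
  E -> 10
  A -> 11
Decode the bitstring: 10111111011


Decoding step by step:
Bits 10 -> E
Bits 11 -> A
Bits 11 -> A
Bits 11 -> A
Bits 0 -> B
Bits 11 -> A


Decoded message: EAAABA


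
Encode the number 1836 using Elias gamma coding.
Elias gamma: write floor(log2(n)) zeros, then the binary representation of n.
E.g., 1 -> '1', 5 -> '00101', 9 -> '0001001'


num_bits = floor(log2(1836)) + 1 = 11
leading_zeros = num_bits - 1 = 10
binary(1836) = 11100101100

Elias gamma(1836) = '0000000000' + '11100101100' = 000000000011100101100 (21 bits)


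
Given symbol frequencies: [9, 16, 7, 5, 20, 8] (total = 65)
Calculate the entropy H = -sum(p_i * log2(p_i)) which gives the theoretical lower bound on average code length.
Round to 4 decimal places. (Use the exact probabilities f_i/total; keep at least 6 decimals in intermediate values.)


Per-symbol terms -p_i * log2(p_i) with p_i = f_i/65:
  p = 9/65 = 0.138462: log2(p) = -2.852443, -p*log2(p) = 0.394954
  p = 16/65 = 0.246154: log2(p) = -2.022368, -p*log2(p) = 0.497814
  p = 7/65 = 0.107692: log2(p) = -3.215013, -p*log2(p) = 0.346232
  p = 5/65 = 0.076923: log2(p) = -3.700440, -p*log2(p) = 0.284649
  p = 20/65 = 0.307692: log2(p) = -1.700440, -p*log2(p) = 0.523212
  p = 8/65 = 0.123077: log2(p) = -3.022368, -p*log2(p) = 0.371984
H = 0.394954 + 0.497814 + 0.346232 + 0.284649 + 0.523212 + 0.371984 = 2.418845

H = 2.4188 bits/symbol


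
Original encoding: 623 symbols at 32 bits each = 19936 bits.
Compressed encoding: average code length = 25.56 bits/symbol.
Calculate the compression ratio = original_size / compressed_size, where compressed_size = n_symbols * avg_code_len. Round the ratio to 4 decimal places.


original_size = n_symbols * orig_bits = 623 * 32 = 19936 bits
compressed_size = n_symbols * avg_code_len = 623 * 25.56 = 15923.88 bits
ratio = original_size / compressed_size = 19936 / 15923.88 = 1.252

Compression ratio = 1.252


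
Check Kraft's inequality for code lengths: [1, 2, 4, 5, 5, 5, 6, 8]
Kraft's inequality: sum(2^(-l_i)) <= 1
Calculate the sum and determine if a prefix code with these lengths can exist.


Sum = 2^(-1) + 2^(-2) + 2^(-4) + 2^(-5) + 2^(-5) + 2^(-5) + 2^(-6) + 2^(-8)
    = 0.5 + 0.25 + 0.0625 + 0.03125 + 0.03125 + 0.03125 + 0.015625 + 0.00390625
    = 237/256 = 0.92578125
Since 0.92578125 <= 1, Kraft's inequality IS satisfied.
A prefix code with these lengths CAN exist.

Kraft sum = 0.92578125. Satisfied.


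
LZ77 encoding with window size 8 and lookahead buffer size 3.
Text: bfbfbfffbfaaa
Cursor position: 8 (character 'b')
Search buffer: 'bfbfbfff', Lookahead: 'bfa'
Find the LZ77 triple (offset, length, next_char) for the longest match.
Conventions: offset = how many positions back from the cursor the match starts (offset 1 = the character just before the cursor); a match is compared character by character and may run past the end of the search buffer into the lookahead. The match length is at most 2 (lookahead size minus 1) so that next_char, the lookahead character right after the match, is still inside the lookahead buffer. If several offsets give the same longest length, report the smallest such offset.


Try each offset into the search buffer:
  offset=1 (pos 7, char 'f'): match length 0
  offset=2 (pos 6, char 'f'): match length 0
  offset=3 (pos 5, char 'f'): match length 0
  offset=4 (pos 4, char 'b'): match length 2
  offset=5 (pos 3, char 'f'): match length 0
  offset=6 (pos 2, char 'b'): match length 2
  offset=7 (pos 1, char 'f'): match length 0
  offset=8 (pos 0, char 'b'): match length 2
Longest match has length 2, found at offsets 4, 6, 8; take the smallest, offset 4.
next_char = character at position 8 + 2 = 10 -> 'a'

Best match: offset=4, length=2 (matching 'bf' starting at position 4)
LZ77 triple: (4, 2, 'a')


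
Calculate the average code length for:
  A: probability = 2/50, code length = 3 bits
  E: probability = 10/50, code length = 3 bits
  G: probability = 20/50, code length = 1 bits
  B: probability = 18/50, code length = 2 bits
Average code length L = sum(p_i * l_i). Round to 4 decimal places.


Weighted contributions p_i * l_i:
  A: (2/50) * 3 = 6/50
  E: (10/50) * 3 = 30/50
  G: (20/50) * 1 = 20/50
  B: (18/50) * 2 = 36/50
Sum = (6 + 30 + 20 + 36)/50 = 92/50

L = 92/50 = 1.8400 bits/symbol


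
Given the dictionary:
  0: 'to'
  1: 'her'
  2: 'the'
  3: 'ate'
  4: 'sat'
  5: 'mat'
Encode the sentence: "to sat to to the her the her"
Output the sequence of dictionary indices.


Look up each word in the dictionary:
  'to' -> 0
  'sat' -> 4
  'to' -> 0
  'to' -> 0
  'the' -> 2
  'her' -> 1
  'the' -> 2
  'her' -> 1

Encoded: [0, 4, 0, 0, 2, 1, 2, 1]


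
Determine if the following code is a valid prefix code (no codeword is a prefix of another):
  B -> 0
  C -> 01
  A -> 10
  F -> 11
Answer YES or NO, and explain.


Checking each pair (does one codeword prefix another?):
  B='0' vs C='01': prefix -- VIOLATION

NO -- this is NOT a valid prefix code. B (0) is a prefix of C (01).


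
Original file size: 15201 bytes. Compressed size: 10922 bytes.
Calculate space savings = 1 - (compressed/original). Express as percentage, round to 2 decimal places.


ratio = compressed/original = 10922/15201 = 0.718505
savings = 1 - ratio = 1 - 0.718505 = 0.281495
as a percentage: 0.281495 * 100 = 28.15%

Space savings = 1 - 10922/15201 = 28.15%


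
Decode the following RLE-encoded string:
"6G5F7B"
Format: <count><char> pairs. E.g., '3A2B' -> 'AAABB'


Expanding each <count><char> pair:
  6G -> 'GGGGGG'
  5F -> 'FFFFF'
  7B -> 'BBBBBBB'

Decoded = GGGGGGFFFFFBBBBBBB


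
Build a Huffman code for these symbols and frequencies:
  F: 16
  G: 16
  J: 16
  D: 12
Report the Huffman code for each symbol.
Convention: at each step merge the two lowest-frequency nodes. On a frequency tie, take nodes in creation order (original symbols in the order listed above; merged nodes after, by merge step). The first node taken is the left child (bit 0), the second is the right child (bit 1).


Huffman tree construction:
Step 1: Merge D(12) + F(16) = 28
Step 2: Merge G(16) + J(16) = 32
Step 3: Merge (D+F)(28) + (G+J)(32) = 60
Read each symbol's code off the tree from the root (left child = 0, right child = 1).

Codes:
  F: 01 (length 2)
  G: 10 (length 2)
  J: 11 (length 2)
  D: 00 (length 2)
Average code length: 120/60 = 2.0000 bits/symbol


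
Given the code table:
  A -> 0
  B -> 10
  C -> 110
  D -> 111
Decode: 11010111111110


Decoding:
110 -> C
10 -> B
111 -> D
111 -> D
110 -> C


Result: CBDDC


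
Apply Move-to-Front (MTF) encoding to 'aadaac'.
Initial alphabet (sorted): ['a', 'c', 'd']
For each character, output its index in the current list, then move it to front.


MTF encoding:
'a': index 0 in ['a', 'c', 'd'] -> ['a', 'c', 'd']
'a': index 0 in ['a', 'c', 'd'] -> ['a', 'c', 'd']
'd': index 2 in ['a', 'c', 'd'] -> ['d', 'a', 'c']
'a': index 1 in ['d', 'a', 'c'] -> ['a', 'd', 'c']
'a': index 0 in ['a', 'd', 'c'] -> ['a', 'd', 'c']
'c': index 2 in ['a', 'd', 'c'] -> ['c', 'a', 'd']


Output: [0, 0, 2, 1, 0, 2]


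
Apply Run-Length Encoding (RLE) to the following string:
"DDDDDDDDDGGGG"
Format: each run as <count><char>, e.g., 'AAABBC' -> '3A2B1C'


Scanning runs left to right:
  i=0: run of 'D' x 9 -> '9D'
  i=9: run of 'G' x 4 -> '4G'

RLE = 9D4G


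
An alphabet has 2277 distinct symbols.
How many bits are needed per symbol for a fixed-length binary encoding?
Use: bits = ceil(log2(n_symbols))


log2(2277) = 11.1529
Bracket: 2^11 = 2048 < 2277 <= 2^12 = 4096
So ceil(log2(2277)) = 12

bits = ceil(log2(2277)) = ceil(11.1529) = 12 bits


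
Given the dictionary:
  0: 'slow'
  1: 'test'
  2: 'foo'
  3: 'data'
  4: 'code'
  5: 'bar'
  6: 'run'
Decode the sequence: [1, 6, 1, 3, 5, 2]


Look up each index in the dictionary:
  1 -> 'test'
  6 -> 'run'
  1 -> 'test'
  3 -> 'data'
  5 -> 'bar'
  2 -> 'foo'

Decoded: "test run test data bar foo"


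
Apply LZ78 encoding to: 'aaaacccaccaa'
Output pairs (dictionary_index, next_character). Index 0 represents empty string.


LZ78 encoding steps:
Dictionary: {0: ''}
Step 1: w='' (idx 0), next='a' -> output (0, 'a'), add 'a' as idx 1
Step 2: w='a' (idx 1), next='a' -> output (1, 'a'), add 'aa' as idx 2
Step 3: w='a' (idx 1), next='c' -> output (1, 'c'), add 'ac' as idx 3
Step 4: w='' (idx 0), next='c' -> output (0, 'c'), add 'c' as idx 4
Step 5: w='c' (idx 4), next='a' -> output (4, 'a'), add 'ca' as idx 5
Step 6: w='c' (idx 4), next='c' -> output (4, 'c'), add 'cc' as idx 6
Step 7: w='aa' (idx 2), end of input -> output (2, '')


Encoded: [(0, 'a'), (1, 'a'), (1, 'c'), (0, 'c'), (4, 'a'), (4, 'c'), (2, '')]


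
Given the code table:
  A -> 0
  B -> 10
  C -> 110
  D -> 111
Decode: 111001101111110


Decoding:
111 -> D
0 -> A
0 -> A
110 -> C
111 -> D
111 -> D
0 -> A


Result: DAACDDA


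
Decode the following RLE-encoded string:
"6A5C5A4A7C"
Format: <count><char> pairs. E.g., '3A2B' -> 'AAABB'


Expanding each <count><char> pair:
  6A -> 'AAAAAA'
  5C -> 'CCCCC'
  5A -> 'AAAAA'
  4A -> 'AAAA'
  7C -> 'CCCCCCC'

Decoded = AAAAAACCCCCAAAAAAAAACCCCCCC


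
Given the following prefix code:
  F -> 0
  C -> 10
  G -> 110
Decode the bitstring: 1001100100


Decoding step by step:
Bits 10 -> C
Bits 0 -> F
Bits 110 -> G
Bits 0 -> F
Bits 10 -> C
Bits 0 -> F


Decoded message: CFGFCF


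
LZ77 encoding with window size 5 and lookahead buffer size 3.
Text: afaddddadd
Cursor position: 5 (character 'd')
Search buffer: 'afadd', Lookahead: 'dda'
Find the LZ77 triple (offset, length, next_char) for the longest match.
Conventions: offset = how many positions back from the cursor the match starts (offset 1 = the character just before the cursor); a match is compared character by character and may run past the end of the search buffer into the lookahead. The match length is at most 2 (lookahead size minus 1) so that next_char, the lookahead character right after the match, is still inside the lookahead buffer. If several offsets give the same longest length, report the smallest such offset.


Try each offset into the search buffer:
  offset=1 (pos 4, char 'd'): match length 2
  offset=2 (pos 3, char 'd'): match length 2
  offset=3 (pos 2, char 'a'): match length 0
  offset=4 (pos 1, char 'f'): match length 0
  offset=5 (pos 0, char 'a'): match length 0
Longest match has length 2, found at offsets 1, 2; take the smallest, offset 1.
next_char = character at position 5 + 2 = 7 -> 'a'

Best match: offset=1, length=2 (matching 'dd' starting at position 4)
LZ77 triple: (1, 2, 'a')


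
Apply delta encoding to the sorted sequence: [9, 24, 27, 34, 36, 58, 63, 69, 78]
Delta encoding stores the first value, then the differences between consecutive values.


First value: 9
Deltas:
  24 - 9 = 15
  27 - 24 = 3
  34 - 27 = 7
  36 - 34 = 2
  58 - 36 = 22
  63 - 58 = 5
  69 - 63 = 6
  78 - 69 = 9


Delta encoded: [9, 15, 3, 7, 2, 22, 5, 6, 9]


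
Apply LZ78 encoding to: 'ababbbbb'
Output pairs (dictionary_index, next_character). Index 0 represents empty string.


LZ78 encoding steps:
Dictionary: {0: ''}
Step 1: w='' (idx 0), next='a' -> output (0, 'a'), add 'a' as idx 1
Step 2: w='' (idx 0), next='b' -> output (0, 'b'), add 'b' as idx 2
Step 3: w='a' (idx 1), next='b' -> output (1, 'b'), add 'ab' as idx 3
Step 4: w='b' (idx 2), next='b' -> output (2, 'b'), add 'bb' as idx 4
Step 5: w='bb' (idx 4), end of input -> output (4, '')


Encoded: [(0, 'a'), (0, 'b'), (1, 'b'), (2, 'b'), (4, '')]


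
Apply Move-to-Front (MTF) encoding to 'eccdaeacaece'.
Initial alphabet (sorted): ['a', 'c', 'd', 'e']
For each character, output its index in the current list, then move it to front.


MTF encoding:
'e': index 3 in ['a', 'c', 'd', 'e'] -> ['e', 'a', 'c', 'd']
'c': index 2 in ['e', 'a', 'c', 'd'] -> ['c', 'e', 'a', 'd']
'c': index 0 in ['c', 'e', 'a', 'd'] -> ['c', 'e', 'a', 'd']
'd': index 3 in ['c', 'e', 'a', 'd'] -> ['d', 'c', 'e', 'a']
'a': index 3 in ['d', 'c', 'e', 'a'] -> ['a', 'd', 'c', 'e']
'e': index 3 in ['a', 'd', 'c', 'e'] -> ['e', 'a', 'd', 'c']
'a': index 1 in ['e', 'a', 'd', 'c'] -> ['a', 'e', 'd', 'c']
'c': index 3 in ['a', 'e', 'd', 'c'] -> ['c', 'a', 'e', 'd']
'a': index 1 in ['c', 'a', 'e', 'd'] -> ['a', 'c', 'e', 'd']
'e': index 2 in ['a', 'c', 'e', 'd'] -> ['e', 'a', 'c', 'd']
'c': index 2 in ['e', 'a', 'c', 'd'] -> ['c', 'e', 'a', 'd']
'e': index 1 in ['c', 'e', 'a', 'd'] -> ['e', 'c', 'a', 'd']


Output: [3, 2, 0, 3, 3, 3, 1, 3, 1, 2, 2, 1]


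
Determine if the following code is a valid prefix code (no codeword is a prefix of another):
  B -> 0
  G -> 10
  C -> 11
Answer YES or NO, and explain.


Checking each pair (does one codeword prefix another?):
  B='0' vs G='10': no prefix
  B='0' vs C='11': no prefix
  G='10' vs B='0': no prefix
  G='10' vs C='11': no prefix
  C='11' vs B='0': no prefix
  C='11' vs G='10': no prefix
No violation found over all pairs.

YES -- this is a valid prefix code. No codeword is a prefix of any other codeword.


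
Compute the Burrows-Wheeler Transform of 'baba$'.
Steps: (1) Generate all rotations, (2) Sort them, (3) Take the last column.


Rotations (sorted):
  0: $baba -> last char: a
  1: a$bab -> last char: b
  2: aba$b -> last char: b
  3: ba$ba -> last char: a
  4: baba$ -> last char: $


BWT = abba$


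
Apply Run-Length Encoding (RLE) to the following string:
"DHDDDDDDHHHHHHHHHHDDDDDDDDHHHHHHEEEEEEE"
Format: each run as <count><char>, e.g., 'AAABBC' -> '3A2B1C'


Scanning runs left to right:
  i=0: run of 'D' x 1 -> '1D'
  i=1: run of 'H' x 1 -> '1H'
  i=2: run of 'D' x 6 -> '6D'
  i=8: run of 'H' x 10 -> '10H'
  i=18: run of 'D' x 8 -> '8D'
  i=26: run of 'H' x 6 -> '6H'
  i=32: run of 'E' x 7 -> '7E'

RLE = 1D1H6D10H8D6H7E


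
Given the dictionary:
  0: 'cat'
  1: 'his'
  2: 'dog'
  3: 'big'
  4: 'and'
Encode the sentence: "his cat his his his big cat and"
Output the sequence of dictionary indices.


Look up each word in the dictionary:
  'his' -> 1
  'cat' -> 0
  'his' -> 1
  'his' -> 1
  'his' -> 1
  'big' -> 3
  'cat' -> 0
  'and' -> 4

Encoded: [1, 0, 1, 1, 1, 3, 0, 4]


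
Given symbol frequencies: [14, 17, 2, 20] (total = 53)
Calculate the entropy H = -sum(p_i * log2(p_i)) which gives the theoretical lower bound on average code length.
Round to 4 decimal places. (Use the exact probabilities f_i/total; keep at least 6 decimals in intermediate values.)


Per-symbol terms -p_i * log2(p_i) with p_i = f_i/53:
  p = 14/53 = 0.264151: log2(p) = -1.920566, -p*log2(p) = 0.507319
  p = 17/53 = 0.320755: log2(p) = -1.640458, -p*log2(p) = 0.526185
  p = 2/53 = 0.037736: log2(p) = -4.727920, -p*log2(p) = 0.178412
  p = 20/53 = 0.377358: log2(p) = -1.405992, -p*log2(p) = 0.530563
H = 0.507319 + 0.526185 + 0.178412 + 0.530563 = 1.742479

H = 1.7425 bits/symbol


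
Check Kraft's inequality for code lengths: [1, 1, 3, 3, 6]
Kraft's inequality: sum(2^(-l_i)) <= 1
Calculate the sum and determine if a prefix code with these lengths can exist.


Sum = 2^(-1) + 2^(-1) + 2^(-3) + 2^(-3) + 2^(-6)
    = 0.5 + 0.5 + 0.125 + 0.125 + 0.015625
    = 81/64 = 1.265625
Since 1.265625 > 1, Kraft's inequality is NOT satisfied.
A prefix code with these lengths CANNOT exist.

Kraft sum = 1.265625. Not satisfied.


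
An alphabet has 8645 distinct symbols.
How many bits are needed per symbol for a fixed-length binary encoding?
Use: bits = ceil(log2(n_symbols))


log2(8645) = 13.0777
Bracket: 2^13 = 8192 < 8645 <= 2^14 = 16384
So ceil(log2(8645)) = 14

bits = ceil(log2(8645)) = ceil(13.0777) = 14 bits


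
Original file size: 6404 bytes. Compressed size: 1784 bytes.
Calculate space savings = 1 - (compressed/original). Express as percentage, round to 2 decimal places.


ratio = compressed/original = 1784/6404 = 0.278576
savings = 1 - ratio = 1 - 0.278576 = 0.721424
as a percentage: 0.721424 * 100 = 72.14%

Space savings = 1 - 1784/6404 = 72.14%


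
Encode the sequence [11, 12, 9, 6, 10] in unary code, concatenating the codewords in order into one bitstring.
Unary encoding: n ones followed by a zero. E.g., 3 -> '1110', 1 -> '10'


Encode each number as n ones followed by a terminating 0:
  11 -> 111111111110 (12 bits)
  12 -> 1111111111110 (13 bits)
  9 -> 1111111110 (10 bits)
  6 -> 1111110 (7 bits)
  10 -> 11111111110 (11 bits)
Total length = 12 + 13 + 10 + 7 + 11 = 53 bits.

Unary([11, 12, 9, 6, 10]) = 11111111111011111111111101111111110111111011111111110 (53 bits)


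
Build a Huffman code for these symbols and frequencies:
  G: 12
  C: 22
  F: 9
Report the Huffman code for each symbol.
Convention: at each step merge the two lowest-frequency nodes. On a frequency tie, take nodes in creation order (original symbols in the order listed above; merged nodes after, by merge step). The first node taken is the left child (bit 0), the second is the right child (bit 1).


Huffman tree construction:
Step 1: Merge F(9) + G(12) = 21
Step 2: Merge (F+G)(21) + C(22) = 43
Read each symbol's code off the tree from the root (left child = 0, right child = 1).

Codes:
  G: 01 (length 2)
  C: 1 (length 1)
  F: 00 (length 2)
Average code length: 64/43 = 1.4884 bits/symbol


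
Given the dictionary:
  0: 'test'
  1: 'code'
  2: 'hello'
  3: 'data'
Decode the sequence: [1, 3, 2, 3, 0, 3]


Look up each index in the dictionary:
  1 -> 'code'
  3 -> 'data'
  2 -> 'hello'
  3 -> 'data'
  0 -> 'test'
  3 -> 'data'

Decoded: "code data hello data test data"


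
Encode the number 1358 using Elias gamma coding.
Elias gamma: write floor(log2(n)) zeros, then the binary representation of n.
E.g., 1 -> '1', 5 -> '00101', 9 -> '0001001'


num_bits = floor(log2(1358)) + 1 = 11
leading_zeros = num_bits - 1 = 10
binary(1358) = 10101001110

Elias gamma(1358) = '0000000000' + '10101001110' = 000000000010101001110 (21 bits)


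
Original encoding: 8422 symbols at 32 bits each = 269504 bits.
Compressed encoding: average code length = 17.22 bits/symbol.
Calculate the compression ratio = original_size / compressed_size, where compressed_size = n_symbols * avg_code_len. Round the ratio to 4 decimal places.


original_size = n_symbols * orig_bits = 8422 * 32 = 269504 bits
compressed_size = n_symbols * avg_code_len = 8422 * 17.22 = 145026.84 bits
ratio = original_size / compressed_size = 269504 / 145026.84 = 1.8583

Compression ratio = 1.8583


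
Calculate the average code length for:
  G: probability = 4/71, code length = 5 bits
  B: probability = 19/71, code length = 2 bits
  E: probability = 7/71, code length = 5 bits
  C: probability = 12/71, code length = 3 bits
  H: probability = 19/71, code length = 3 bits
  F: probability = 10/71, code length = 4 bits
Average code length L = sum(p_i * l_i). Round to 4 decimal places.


Weighted contributions p_i * l_i:
  G: (4/71) * 5 = 20/71
  B: (19/71) * 2 = 38/71
  E: (7/71) * 5 = 35/71
  C: (12/71) * 3 = 36/71
  H: (19/71) * 3 = 57/71
  F: (10/71) * 4 = 40/71
Sum = (20 + 38 + 35 + 36 + 57 + 40)/71 = 226/71

L = 226/71 = 3.1831 bits/symbol


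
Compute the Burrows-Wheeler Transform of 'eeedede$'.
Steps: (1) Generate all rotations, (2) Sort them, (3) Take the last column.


Rotations (sorted):
  0: $eeedede -> last char: e
  1: de$eeede -> last char: e
  2: dede$eee -> last char: e
  3: e$eeeded -> last char: d
  4: ede$eeed -> last char: d
  5: edede$ee -> last char: e
  6: eedede$e -> last char: e
  7: eeedede$ -> last char: $


BWT = eeeddee$


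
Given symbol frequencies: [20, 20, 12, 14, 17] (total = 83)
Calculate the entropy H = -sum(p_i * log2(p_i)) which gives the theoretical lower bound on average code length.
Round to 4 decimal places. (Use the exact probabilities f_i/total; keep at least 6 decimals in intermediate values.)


Per-symbol terms -p_i * log2(p_i) with p_i = f_i/83:
  p = 20/83 = 0.240964: log2(p) = -2.053111, -p*log2(p) = 0.494726
  p = 20/83 = 0.240964: log2(p) = -2.053111, -p*log2(p) = 0.494726
  p = 12/83 = 0.144578: log2(p) = -2.790077, -p*log2(p) = 0.403385
  p = 14/83 = 0.168675: log2(p) = -2.567685, -p*log2(p) = 0.433103
  p = 17/83 = 0.204819: log2(p) = -2.287577, -p*log2(p) = 0.468540
H = 0.494726 + 0.494726 + 0.403385 + 0.433103 + 0.468540 = 2.294480

H = 2.2945 bits/symbol
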